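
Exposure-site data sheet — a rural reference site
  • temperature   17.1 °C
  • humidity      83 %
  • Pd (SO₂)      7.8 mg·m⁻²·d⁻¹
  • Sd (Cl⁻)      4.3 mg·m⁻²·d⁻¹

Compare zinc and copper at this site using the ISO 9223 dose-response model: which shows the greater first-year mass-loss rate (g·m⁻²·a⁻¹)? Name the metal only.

zinc: temperature factor f = -0.071·(7.1) = -0.5041
  SO₂ term: 0.0129·7.8^0.44·exp(0.046·83-0.5041) = 0.8756
  Cl⁻ term: 0.0175·4.3^0.57·exp(0.008·83+0.085·17.1) = 0.334
  sum: 0.8756 + 0.334 → r_corr = 1.21 μm/a
  mass loss = 1.21 μm/a × 7.14 g/cm³ = 8.637 g·m⁻²·a⁻¹
copper: T>10 °C ⇒ hinge -0.080·(17.1−10) = -0.5680
  SO₂ term: 0.0053·7.8^0.26·exp(0.059·83-0.5680) = 0.6859
  Sd branch = 0.01025·Sd^0.27·e^(0.036·RH+0.049·T) = 0.6972 μm/a
  sum: 0.6859 + 0.6972 → r_corr = 1.383 μm/a
  mass loss = 1.383 μm/a × 8.96 g/cm³ = 12.39 g·m⁻²·a⁻¹
Ordering by g·m⁻²·a⁻¹: copper (12.4) > zinc (8.64)

copper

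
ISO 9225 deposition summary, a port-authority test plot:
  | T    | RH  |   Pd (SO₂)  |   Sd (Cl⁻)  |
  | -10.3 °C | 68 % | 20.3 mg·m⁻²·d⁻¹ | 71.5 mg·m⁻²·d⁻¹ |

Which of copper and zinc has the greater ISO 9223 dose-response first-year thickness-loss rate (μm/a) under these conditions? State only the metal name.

copper: T≤10 °C ⇒ hinge +0.126·(-10.3−10) = -2.5578
  Pd branch = 0.0053·Pd^0.26·e^(0.059·RH+f) = 0.04963 μm/a
  Cl⁻ term: 0.01025·71.5^0.27·exp(0.036·68+0.049·-10.3) = 0.2266
  r_corr = 0.04963 + 0.2266 = 0.2763 μm/a
zinc: f(T) = +0.038·(T−10) [T≤10 °C] = -0.7714
  Pd branch = 0.0129·Pd^0.44·e^(0.046·RH+f) = 0.5121 μm/a
  Sd branch = 0.0175·Sd^0.57·e^(0.008·RH+0.085·T) = 0.1432 μm/a
  r_corr = 0.5121 + 0.1432 = 0.6553 μm/a
Ordering by μm/a: zinc (0.655) > copper (0.276)

zinc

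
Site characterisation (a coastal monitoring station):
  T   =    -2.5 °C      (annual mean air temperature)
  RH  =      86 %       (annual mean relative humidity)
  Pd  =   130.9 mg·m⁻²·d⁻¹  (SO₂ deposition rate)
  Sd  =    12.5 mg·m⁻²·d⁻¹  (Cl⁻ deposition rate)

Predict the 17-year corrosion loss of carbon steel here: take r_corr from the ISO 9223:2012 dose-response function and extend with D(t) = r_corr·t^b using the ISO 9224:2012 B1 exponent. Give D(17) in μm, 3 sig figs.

carbon steel: temperature factor f = +0.150·(-12.5) = -1.8750
  SO₂ term: 1.77·130.9^0.52·exp(0.02·86-1.8750) = 19.12
  Cl⁻ term: 0.102·12.5^0.62·exp(0.033·86+0.04·-2.5) = 7.547
  r_corr = 19.12 + 7.547 = 26.67 μm/a
Long-term exponent b (ISO 9224 Table 2, B1) = 0.523
  D(17) = 26.67 × 17^0.523 = 26.67 × 4.401 = 117.4 μm

D(17) = 117 μm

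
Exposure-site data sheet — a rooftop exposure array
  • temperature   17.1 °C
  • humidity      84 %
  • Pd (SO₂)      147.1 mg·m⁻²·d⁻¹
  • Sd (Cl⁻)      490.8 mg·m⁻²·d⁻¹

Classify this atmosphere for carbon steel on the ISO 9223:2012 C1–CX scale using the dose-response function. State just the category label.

CX

carbon steel: f(T) = -0.054·(T−10) [T>10 °C] = -0.3834
  Pd branch = 1.77·Pd^0.52·e^(0.02·RH+f) = 86.74 μm/a
  Sd branch = 0.102·Sd^0.62·e^(0.033·RH+0.04·T) = 150.6 μm/a
  sum: 86.74 + 150.6 → r_corr = 237.4 μm/a
ISO 9223 Table 2 (carbon steel): 200 < 237 ≤ 700 μm/a ⇒ CX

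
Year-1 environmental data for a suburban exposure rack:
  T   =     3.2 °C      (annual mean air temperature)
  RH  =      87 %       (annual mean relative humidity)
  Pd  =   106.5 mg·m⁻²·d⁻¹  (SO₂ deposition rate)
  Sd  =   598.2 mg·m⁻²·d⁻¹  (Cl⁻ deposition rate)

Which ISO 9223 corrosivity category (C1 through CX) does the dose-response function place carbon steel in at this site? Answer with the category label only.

carbon steel: temperature factor f = +0.150·(-6.8) = -1.0200
  SO₂ term: 1.77·106.5^0.52·exp(0.02·87-1.0200) = 41.2
  Cl⁻ term: 0.102·598.2^0.62·exp(0.033·87+0.04·3.2) = 107.8
  sum: 41.2 + 107.8 → r_corr = 149 μm/a
ISO 9223 Table 2 (carbon steel): 80 < 149 ≤ 200 μm/a ⇒ C5

C5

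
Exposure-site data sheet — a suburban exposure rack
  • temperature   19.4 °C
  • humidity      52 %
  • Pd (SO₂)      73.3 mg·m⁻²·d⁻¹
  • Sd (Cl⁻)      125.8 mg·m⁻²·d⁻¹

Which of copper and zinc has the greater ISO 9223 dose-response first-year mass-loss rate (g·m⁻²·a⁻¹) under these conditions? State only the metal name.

copper: temperature factor f = -0.080·(9.4) = -0.7520
  sulphur-dioxide contribution → 0.1641 μm/a
  chloride contribution → 0.636 μm/a
  ⇒ r_corr(copper) = 0.8001 μm/a
  mass loss = 0.8001 μm/a × 8.96 g/cm³ = 7.169 g·m⁻²·a⁻¹
zinc: temperature factor f = -0.071·(9.4) = -0.6674
  sulphur-dioxide contribution → 0.4789 μm/a
  chloride contribution → 2.171 μm/a
  total first-year rate 2.65 μm/a
  mass loss = 2.65 μm/a × 7.14 g/cm³ = 18.92 g·m⁻²·a⁻¹
Ordering by g·m⁻²·a⁻¹: zinc (18.9) > copper (7.17)

zinc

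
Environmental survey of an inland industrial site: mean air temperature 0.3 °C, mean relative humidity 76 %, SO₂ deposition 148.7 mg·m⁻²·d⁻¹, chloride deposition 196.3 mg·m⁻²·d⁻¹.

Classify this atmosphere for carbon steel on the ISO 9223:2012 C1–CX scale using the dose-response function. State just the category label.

carbon steel: temperature factor f = +0.150·(-9.7) = -1.4550
  Pd branch = 1.77·Pd^0.52·e^(0.02·RH+f) = 25.46 μm/a
  Cl⁻ term: 0.102·196.3^0.62·exp(0.033·76+0.04·0.3) = 33.47
  r_corr = 25.46 + 33.47 = 58.93 μm/a
ISO 9223 Table 2 (carbon steel): 50 < 58.9 ≤ 80 μm/a ⇒ C4

C4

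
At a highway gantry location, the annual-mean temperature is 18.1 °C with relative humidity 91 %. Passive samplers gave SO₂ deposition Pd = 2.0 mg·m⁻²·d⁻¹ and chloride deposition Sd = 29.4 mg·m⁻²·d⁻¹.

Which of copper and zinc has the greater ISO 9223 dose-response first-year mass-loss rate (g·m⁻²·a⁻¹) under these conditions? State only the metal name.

copper: T>10 °C ⇒ hinge -0.080·(18.1−10) = -0.6480
  Pd branch = 0.0053·Pd^0.26·e^(0.059·RH+f) = 0.7126 μm/a
  Sd branch = 0.01025·Sd^0.27·e^(0.036·RH+0.049·T) = 1.641 μm/a
  sum: 0.7126 + 1.641 → r_corr = 2.354 μm/a
  mass loss = 2.354 μm/a × 8.96 g/cm³ = 21.09 g·m⁻²·a⁻¹
zinc: T>10 °C ⇒ hinge -0.071·(18.1−10) = -0.5751
  Pd branch = 0.0129·Pd^0.44·e^(0.046·RH+f) = 0.6475 μm/a
  Cl⁻ term: 0.0175·29.4^0.57·exp(0.008·91+0.085·18.1) = 1.16
  sum: 0.6475 + 1.16 → r_corr = 1.807 μm/a
  mass loss = 1.807 μm/a × 7.14 g/cm³ = 12.9 g·m⁻²·a⁻¹
Ordering by g·m⁻²·a⁻¹: copper (21.1) > zinc (12.9)

copper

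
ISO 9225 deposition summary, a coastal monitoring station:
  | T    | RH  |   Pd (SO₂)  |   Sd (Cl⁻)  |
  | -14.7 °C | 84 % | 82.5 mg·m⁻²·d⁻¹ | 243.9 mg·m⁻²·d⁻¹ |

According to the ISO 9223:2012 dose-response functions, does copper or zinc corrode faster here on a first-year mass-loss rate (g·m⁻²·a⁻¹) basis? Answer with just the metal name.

zinc

copper: temperature factor f = +0.126·(-24.7) = -3.1122
  sulphur-dioxide contribution → 0.1055 μm/a
  chloride contribution → 0.4526 μm/a
  total first-year rate 0.5582 μm/a
  mass loss = 0.5582 μm/a × 8.96 g/cm³ = 5.001 g·m⁻²·a⁻¹
zinc: temperature factor f = +0.038·(-24.7) = -0.9386
  sulphur-dioxide contribution → 1.676 μm/a
  chloride contribution → 0.2254 μm/a
  ⇒ r_corr(zinc) = 1.902 μm/a
  mass loss = 1.902 μm/a × 7.14 g/cm³ = 13.58 g·m⁻²·a⁻¹
Ordering by g·m⁻²·a⁻¹: zinc (13.6) > copper (5)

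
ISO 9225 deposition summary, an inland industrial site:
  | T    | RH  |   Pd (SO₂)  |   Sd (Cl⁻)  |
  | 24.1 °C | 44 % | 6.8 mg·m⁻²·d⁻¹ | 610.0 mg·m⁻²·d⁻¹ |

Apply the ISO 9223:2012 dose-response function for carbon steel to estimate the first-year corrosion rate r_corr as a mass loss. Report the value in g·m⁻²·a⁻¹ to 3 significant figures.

carbon steel: f(T) = -0.054·(T−10) [T>10 °C] = -0.7614
  Pd branch = 1.77·Pd^0.52·e^(0.02·RH+f) = 5.4 μm/a
  Sd branch = 0.102·Sd^0.62·e^(0.033·RH+0.04·T) = 60.92 μm/a
  r_corr = 5.4 + 60.92 = 66.32 μm/a
Convert to mass loss: 66.32 μm/a × 7.85 g/cm³ = 520.6 g·m⁻²·a⁻¹

r_corr = 521 g·m⁻²·a⁻¹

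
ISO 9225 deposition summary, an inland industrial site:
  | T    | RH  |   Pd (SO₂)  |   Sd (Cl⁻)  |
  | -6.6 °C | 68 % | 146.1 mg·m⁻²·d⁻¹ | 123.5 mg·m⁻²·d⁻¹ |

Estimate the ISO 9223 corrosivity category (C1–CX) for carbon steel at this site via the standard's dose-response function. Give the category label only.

C2

carbon steel: temperature factor f = +0.150·(-16.6) = -2.4900
  sulphur-dioxide contribution → 7.636 μm/a
  chloride contribution → 14.63 μm/a
  ⇒ r_corr(carbon steel) = 22.27 μm/a
ISO 9223 Table 2 (carbon steel): 1.3 < 22.3 ≤ 25 μm/a ⇒ C2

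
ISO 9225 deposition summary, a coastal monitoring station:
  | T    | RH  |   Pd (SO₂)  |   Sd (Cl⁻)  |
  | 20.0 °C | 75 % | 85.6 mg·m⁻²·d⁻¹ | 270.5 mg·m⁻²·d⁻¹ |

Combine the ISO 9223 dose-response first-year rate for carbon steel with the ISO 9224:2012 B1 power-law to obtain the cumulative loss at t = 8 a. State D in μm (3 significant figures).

carbon steel: f(T) = -0.054·(T−10) [T>10 °C] = -0.5400
  sulphur-dioxide contribution → 46.75 μm/a
  chloride contribution → 86.87 μm/a
  total first-year rate 133.6 μm/a
Long-term exponent b (ISO 9224 Table 2, B1) = 0.523
  D(8) = 133.6 × 8^0.523 = 133.6 × 2.967 = 396.4 μm

D(8) = 396 μm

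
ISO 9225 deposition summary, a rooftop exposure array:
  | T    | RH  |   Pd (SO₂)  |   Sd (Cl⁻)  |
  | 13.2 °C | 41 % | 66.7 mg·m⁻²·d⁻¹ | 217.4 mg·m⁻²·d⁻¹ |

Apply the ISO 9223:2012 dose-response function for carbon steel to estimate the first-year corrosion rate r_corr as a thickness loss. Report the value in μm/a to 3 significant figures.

r_corr = 48.9 μm/a

carbon steel: f(T) = -0.054·(T−10) [T>10 °C] = -0.1728
  Pd branch = 1.77·Pd^0.52·e^(0.02·RH+f) = 30.03 μm/a
  Cl⁻ term: 0.102·217.4^0.62·exp(0.033·41+0.04·13.2) = 18.82
  r_corr = 30.03 + 18.82 = 48.85 μm/a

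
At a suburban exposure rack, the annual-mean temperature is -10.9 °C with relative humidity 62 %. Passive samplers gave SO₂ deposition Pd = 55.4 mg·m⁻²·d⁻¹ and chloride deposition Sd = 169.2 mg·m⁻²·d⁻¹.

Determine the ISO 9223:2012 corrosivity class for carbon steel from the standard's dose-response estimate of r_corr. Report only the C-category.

C2

carbon steel: temperature factor f = +0.150·(-20.9) = -3.1350
  Pd branch = 1.77·Pd^0.52·e^(0.02·RH+f) = 2.146 μm/a
  Sd branch = 0.102·Sd^0.62·e^(0.033·RH+0.04·T) = 12.29 μm/a
  r_corr = 2.146 + 12.29 = 14.43 μm/a
ISO 9223 Table 2 (carbon steel): 1.3 < 14.4 ≤ 25 μm/a ⇒ C2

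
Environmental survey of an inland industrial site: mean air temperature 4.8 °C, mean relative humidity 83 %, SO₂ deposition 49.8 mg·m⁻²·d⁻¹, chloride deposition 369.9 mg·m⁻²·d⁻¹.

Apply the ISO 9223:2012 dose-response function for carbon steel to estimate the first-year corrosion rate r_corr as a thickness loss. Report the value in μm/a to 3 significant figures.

carbon steel: T≤10 °C ⇒ hinge +0.150·(4.8−10) = -0.7800
  SO₂ term: 1.77·49.8^0.52·exp(0.02·83-0.7800) = 32.56
  Sd branch = 0.102·Sd^0.62·e^(0.033·RH+0.04·T) = 74.77 μm/a
  sum: 32.56 + 74.77 → r_corr = 107.3 μm/a

r_corr = 107 μm/a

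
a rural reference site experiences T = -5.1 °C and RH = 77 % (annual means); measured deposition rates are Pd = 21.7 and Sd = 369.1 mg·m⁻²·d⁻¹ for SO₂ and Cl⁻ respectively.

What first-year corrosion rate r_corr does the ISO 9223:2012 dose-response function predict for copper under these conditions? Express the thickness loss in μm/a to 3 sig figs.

r_corr = 0.795 μm/a

copper: f(T) = +0.126·(T−10) [T≤10 °C] = -1.9026
  Pd branch = 0.0053·Pd^0.26·e^(0.059·RH+f) = 0.1654 μm/a
  Cl⁻ term: 0.01025·369.1^0.27·exp(0.036·77+0.049·-5.1) = 0.6298
  r_corr = 0.1654 + 0.6298 = 0.7952 μm/a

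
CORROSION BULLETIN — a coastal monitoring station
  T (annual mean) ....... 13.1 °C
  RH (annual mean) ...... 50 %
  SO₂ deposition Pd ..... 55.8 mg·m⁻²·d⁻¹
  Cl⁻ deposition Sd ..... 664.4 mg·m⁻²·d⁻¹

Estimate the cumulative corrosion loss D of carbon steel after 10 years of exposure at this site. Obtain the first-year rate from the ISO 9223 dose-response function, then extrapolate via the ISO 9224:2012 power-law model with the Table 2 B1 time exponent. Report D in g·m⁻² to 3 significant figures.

D(10) = 2.18e+03 g·m⁻²

carbon steel: temperature factor f = -0.054·(3.1) = -0.1674
  Pd branch = 1.77·Pd^0.52·e^(0.02·RH+f) = 32.95 μm/a
  Cl⁻ term: 0.102·664.4^0.62·exp(0.033·50+0.04·13.1) = 50.43
  r_corr = 32.95 + 50.43 = 83.37 μm/a
Power-law: D(10) = r_corr · 10^0.523
  D(10) = 83.37 × 10^0.523 = 83.37 × 3.334 = 278 μm
  Mass loss = 278 μm × 7.85 g/cm³ = 2182 g·m⁻²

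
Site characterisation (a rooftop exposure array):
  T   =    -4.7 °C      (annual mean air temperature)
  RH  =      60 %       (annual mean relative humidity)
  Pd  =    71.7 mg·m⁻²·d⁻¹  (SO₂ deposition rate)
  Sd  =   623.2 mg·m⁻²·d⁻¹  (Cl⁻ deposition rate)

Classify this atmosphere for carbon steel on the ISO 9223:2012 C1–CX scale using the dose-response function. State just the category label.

carbon steel: f(T) = +0.150·(T−10) [T≤10 °C] = -2.2050
  sulphur-dioxide contribution → 5.976 μm/a
  chloride contribution → 33.08 μm/a
  ⇒ r_corr(carbon steel) = 39.05 μm/a
Category bounds: 25…50 μm/a bracket r_corr ⇒ C3

C3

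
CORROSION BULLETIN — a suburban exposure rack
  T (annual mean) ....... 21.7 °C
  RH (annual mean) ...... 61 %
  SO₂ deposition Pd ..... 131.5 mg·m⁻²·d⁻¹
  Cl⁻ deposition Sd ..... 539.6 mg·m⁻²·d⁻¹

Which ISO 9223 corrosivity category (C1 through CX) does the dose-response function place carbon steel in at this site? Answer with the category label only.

C5

carbon steel: f(T) = -0.054·(T−10) [T>10 °C] = -0.6318
  SO₂ term: 1.77·131.5^0.52·exp(0.02·61-0.6318) = 40.3
  Cl⁻ term: 0.102·539.6^0.62·exp(0.033·61+0.04·21.7) = 89.88
  r_corr = 40.3 + 89.88 = 130.2 μm/a
Category bounds: 80…200 μm/a bracket r_corr ⇒ C5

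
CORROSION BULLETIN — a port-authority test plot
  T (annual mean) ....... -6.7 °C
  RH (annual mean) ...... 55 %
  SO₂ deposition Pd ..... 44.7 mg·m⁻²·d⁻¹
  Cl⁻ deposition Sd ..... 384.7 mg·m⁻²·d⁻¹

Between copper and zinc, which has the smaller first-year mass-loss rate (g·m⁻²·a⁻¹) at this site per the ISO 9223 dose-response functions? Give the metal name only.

copper: f(T) = +0.126·(T−10) [T≤10 °C] = -2.1042
  sulphur-dioxide contribution → 0.04455 μm/a
  chloride contribution → 0.2667 μm/a
  ⇒ r_corr(copper) = 0.3112 μm/a
  mass loss = 0.3112 μm/a × 8.96 g/cm³ = 2.789 g·m⁻²·a⁻¹
zinc: f(T) = +0.038·(T−10) [T≤10 °C] = -0.6346
  sulphur-dioxide contribution → 0.457 μm/a
  chloride contribution → 0.4574 μm/a
  total first-year rate 0.9144 μm/a
  mass loss = 0.9144 μm/a × 7.14 g/cm³ = 6.529 g·m⁻²·a⁻¹
Ordering by g·m⁻²·a⁻¹: zinc (6.53) > copper (2.79)

copper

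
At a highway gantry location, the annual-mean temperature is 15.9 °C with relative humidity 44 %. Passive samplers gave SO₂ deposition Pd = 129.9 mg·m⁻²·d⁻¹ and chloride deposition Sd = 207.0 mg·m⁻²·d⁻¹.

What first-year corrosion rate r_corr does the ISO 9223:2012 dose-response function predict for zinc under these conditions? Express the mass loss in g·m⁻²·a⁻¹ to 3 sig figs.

r_corr = 18.2 g·m⁻²·a⁻¹

zinc: f(T) = -0.071·(T−10) [T>10 °C] = -0.4189
  SO₂ term: 0.0129·129.9^0.44·exp(0.046·44-0.4189) = 0.5466
  Cl⁻ term: 0.0175·207.0^0.57·exp(0.008·44+0.085·15.9) = 2.009
  sum: 0.5466 + 2.009 → r_corr = 2.556 μm/a
Convert to mass loss: 2.556 μm/a × 7.14 g/cm³ = 18.25 g·m⁻²·a⁻¹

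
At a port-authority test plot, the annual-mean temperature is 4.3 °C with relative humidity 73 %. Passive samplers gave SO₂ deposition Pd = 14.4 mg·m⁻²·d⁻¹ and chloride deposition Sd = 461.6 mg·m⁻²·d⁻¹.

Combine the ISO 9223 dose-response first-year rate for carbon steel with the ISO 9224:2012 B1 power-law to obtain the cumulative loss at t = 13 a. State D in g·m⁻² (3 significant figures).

D(13) = 2.20e+03 g·m⁻²

carbon steel: temperature factor f = +0.150·(-5.7) = -0.8550
  Pd branch = 1.77·Pd^0.52·e^(0.02·RH+f) = 12.97 μm/a
  Cl⁻ term: 0.102·461.6^0.62·exp(0.033·73+0.04·4.3) = 60.44
  sum: 12.97 + 60.44 → r_corr = 73.42 μm/a
ISO 9224: D(t) = r_corr · t^b with b = 0.523 (carbon steel, B1)
  D(13) = 73.42 × 13^0.523 = 73.42 × 3.825 = 280.8 μm
  Mass loss = 280.8 μm × 7.85 g/cm³ = 2204 g·m⁻²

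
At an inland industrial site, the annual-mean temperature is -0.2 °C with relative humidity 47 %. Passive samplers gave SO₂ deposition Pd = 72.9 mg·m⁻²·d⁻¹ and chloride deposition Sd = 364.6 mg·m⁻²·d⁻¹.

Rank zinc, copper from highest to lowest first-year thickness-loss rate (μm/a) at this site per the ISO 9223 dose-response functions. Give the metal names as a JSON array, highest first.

["zinc", "copper"]

zinc: T≤10 °C ⇒ hinge +0.038·(-0.2−10) = -0.3876
  SO₂ term: 0.0129·72.9^0.44·exp(0.046·47-0.3876) = 0.5021
  Sd branch = 0.0175·Sd^0.57·e^(0.008·RH+0.085·T) = 0.7231 μm/a
  r_corr = 0.5021 + 0.7231 = 1.225 μm/a
copper: f(T) = +0.126·(T−10) [T≤10 °C] = -1.2852
  SO₂ term: 0.0053·72.9^0.26·exp(0.059·47-1.2852) = 0.07157
  Sd branch = 0.01025·Sd^0.27·e^(0.036·RH+0.049·T) = 0.271 μm/a
  r_corr = 0.07157 + 0.271 = 0.3426 μm/a
Ordering by μm/a: zinc (1.23) > copper (0.343)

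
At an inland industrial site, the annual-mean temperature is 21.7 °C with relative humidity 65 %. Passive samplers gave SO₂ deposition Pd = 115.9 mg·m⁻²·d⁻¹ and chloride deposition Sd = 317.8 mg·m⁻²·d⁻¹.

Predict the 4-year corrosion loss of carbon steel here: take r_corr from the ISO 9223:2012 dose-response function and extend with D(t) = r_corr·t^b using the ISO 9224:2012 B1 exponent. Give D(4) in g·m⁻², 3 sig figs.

carbon steel: f(T) = -0.054·(T−10) [T>10 °C] = -0.6318
  SO₂ term: 1.77·115.9^0.52·exp(0.02·65-0.6318) = 40.88
  Sd branch = 0.102·Sd^0.62·e^(0.033·RH+0.04·T) = 73.87 μm/a
  r_corr = 40.88 + 73.87 = 114.7 μm/a
ISO 9224: D(t) = r_corr · t^b with b = 0.523 (carbon steel, B1)
  D(4) = 114.7 × 4^0.523 = 114.7 × 2.065 = 236.9 μm
  Mass loss = 236.9 μm × 7.85 g/cm³ = 1860 g·m⁻²

D(4) = 1.86e+03 g·m⁻²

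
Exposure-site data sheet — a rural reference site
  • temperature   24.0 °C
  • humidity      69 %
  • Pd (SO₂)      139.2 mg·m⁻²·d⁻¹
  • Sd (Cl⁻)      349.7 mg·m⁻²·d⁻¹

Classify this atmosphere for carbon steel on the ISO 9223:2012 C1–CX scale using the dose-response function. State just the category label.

carbon steel: f(T) = -0.054·(T−10) [T>10 °C] = -0.7560
  SO₂ term: 1.77·139.2^0.52·exp(0.02·69-0.7560) = 43.02
  Sd branch = 0.102·Sd^0.62·e^(0.033·RH+0.04·T) = 98.06 μm/a
  sum: 43.02 + 98.06 → r_corr = 141.1 μm/a
141 μm/a falls in (80, 200] for carbon steel → category C5

C5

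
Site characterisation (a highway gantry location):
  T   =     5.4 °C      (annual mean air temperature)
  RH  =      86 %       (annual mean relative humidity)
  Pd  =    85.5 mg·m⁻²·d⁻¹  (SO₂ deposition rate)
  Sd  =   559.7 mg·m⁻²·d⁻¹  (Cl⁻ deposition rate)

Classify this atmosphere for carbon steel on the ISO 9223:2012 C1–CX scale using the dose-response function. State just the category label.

C5

carbon steel: T≤10 °C ⇒ hinge +0.150·(5.4−10) = -0.6900
  Pd branch = 1.77·Pd^0.52·e^(0.02·RH+f) = 50.11 μm/a
  Sd branch = 0.102·Sd^0.62·e^(0.033·RH+0.04·T) = 109.3 μm/a
  r_corr = 50.11 + 109.3 = 159.4 μm/a
159 μm/a falls in (80, 200] for carbon steel → category C5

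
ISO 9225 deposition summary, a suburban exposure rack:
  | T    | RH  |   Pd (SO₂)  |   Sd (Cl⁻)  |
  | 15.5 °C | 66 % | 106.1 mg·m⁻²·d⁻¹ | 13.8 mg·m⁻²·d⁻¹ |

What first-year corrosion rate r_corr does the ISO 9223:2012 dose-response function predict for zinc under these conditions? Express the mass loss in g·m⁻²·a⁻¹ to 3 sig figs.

r_corr = 13.6 g·m⁻²·a⁻¹

zinc: T>10 °C ⇒ hinge -0.071·(15.5−10) = -0.3905
  Pd branch = 0.0129·Pd^0.44·e^(0.046·RH+f) = 1.415 μm/a
  Cl⁻ term: 0.0175·13.8^0.57·exp(0.008·66+0.085·15.5) = 0.4946
  r_corr = 1.415 + 0.4946 = 1.91 μm/a
Convert to mass loss: 1.91 μm/a × 7.14 g/cm³ = 13.64 g·m⁻²·a⁻¹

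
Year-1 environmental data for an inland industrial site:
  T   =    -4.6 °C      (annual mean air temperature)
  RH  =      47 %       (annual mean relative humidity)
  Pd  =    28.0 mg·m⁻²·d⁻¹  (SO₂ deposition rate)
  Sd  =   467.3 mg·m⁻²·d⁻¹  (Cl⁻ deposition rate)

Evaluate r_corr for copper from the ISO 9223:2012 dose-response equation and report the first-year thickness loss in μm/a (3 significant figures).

r_corr = 0.266 μm/a

copper: temperature factor f = +0.126·(-14.6) = -1.8396
  Pd branch = 0.0053·Pd^0.26·e^(0.059·RH+f) = 0.03206 μm/a
  Cl⁻ term: 0.01025·467.3^0.27·exp(0.036·47+0.049·-4.6) = 0.2336
  sum: 0.03206 + 0.2336 → r_corr = 0.2656 μm/a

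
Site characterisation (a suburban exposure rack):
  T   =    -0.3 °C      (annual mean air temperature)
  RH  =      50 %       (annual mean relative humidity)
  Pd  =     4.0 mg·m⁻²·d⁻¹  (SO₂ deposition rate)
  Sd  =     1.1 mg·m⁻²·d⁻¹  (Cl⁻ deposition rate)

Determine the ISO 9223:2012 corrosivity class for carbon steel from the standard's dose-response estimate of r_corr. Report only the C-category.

C2

carbon steel: f(T) = +0.150·(T−10) [T≤10 °C] = -1.5450
  SO₂ term: 1.77·4.0^0.52·exp(0.02·50-1.5450) = 2.11
  Cl⁻ term: 0.102·1.1^0.62·exp(0.033·50+0.04·-0.3) = 0.5567
  sum: 2.11 + 0.5567 → r_corr = 2.667 μm/a
ISO 9223 Table 2 (carbon steel): 1.3 < 2.67 ≤ 25 μm/a ⇒ C2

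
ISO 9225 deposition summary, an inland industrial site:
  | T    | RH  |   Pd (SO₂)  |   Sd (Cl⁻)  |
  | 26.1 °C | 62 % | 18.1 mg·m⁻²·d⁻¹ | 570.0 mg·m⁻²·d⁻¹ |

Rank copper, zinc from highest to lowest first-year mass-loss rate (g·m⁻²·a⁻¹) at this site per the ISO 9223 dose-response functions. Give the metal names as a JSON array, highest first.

copper: T>10 °C ⇒ hinge -0.080·(26.1−10) = -1.2880
  sulphur-dioxide contribution → 0.1204 μm/a
  chloride contribution → 1.904 μm/a
  ⇒ r_corr(copper) = 2.024 μm/a
  mass loss = 2.024 μm/a × 8.96 g/cm³ = 18.13 g·m⁻²·a⁻¹
zinc: temperature factor f = -0.071·(16.1) = -1.1431
  sulphur-dioxide contribution → 0.2548 μm/a
  chloride contribution → 9.835 μm/a
  total first-year rate 10.09 μm/a
  mass loss = 10.09 μm/a × 7.14 g/cm³ = 72.04 g·m⁻²·a⁻¹
Ordering by g·m⁻²·a⁻¹: zinc (72) > copper (18.1)

["zinc", "copper"]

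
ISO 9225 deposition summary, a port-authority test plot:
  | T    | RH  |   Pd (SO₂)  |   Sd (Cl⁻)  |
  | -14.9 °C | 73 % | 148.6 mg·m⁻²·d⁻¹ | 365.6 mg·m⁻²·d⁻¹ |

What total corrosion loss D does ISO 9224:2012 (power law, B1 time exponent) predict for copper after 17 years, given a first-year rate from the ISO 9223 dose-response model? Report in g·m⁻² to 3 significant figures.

copper: T≤10 °C ⇒ hinge +0.126·(-14.9−10) = -3.1374
  Pd branch = 0.0053·Pd^0.26·e^(0.059·RH+f) = 0.06265 μm/a
  Cl⁻ term: 0.01025·365.6^0.27·exp(0.036·73+0.049·-14.9) = 0.3365
  sum: 0.06265 + 0.3365 → r_corr = 0.3992 μm/a
Power-law: D(17) = r_corr · 17^0.667
  D(17) = 0.3992 × 17^0.667 = 0.3992 × 6.618 = 2.641 μm
  Mass loss = 2.641 μm × 8.96 g/cm³ = 23.67 g·m⁻²

D(17) = 23.7 g·m⁻²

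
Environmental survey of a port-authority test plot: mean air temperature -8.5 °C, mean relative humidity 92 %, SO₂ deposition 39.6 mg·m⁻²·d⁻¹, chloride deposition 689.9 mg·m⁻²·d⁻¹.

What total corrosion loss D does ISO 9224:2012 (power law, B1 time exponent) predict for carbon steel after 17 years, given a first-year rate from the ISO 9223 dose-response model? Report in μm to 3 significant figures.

D(17) = 404 μm

carbon steel: temperature factor f = +0.150·(-18.5) = -2.7750
  sulphur-dioxide contribution → 4.707 μm/a
  chloride contribution → 87 μm/a
  total first-year rate 91.7 μm/a
ISO 9224: D(t) = r_corr · t^b with b = 0.523 (carbon steel, B1)
  D(17) = 91.7 × 17^0.523 = 91.7 × 4.401 = 403.6 μm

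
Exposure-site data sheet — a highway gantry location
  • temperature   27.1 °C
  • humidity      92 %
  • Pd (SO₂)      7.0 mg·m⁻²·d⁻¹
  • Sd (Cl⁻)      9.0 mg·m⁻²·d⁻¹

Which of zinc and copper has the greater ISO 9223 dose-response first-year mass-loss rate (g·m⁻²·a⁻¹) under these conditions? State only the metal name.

copper

zinc: f(T) = -0.071·(T−10) [T>10 °C] = -1.2141
  sulphur-dioxide contribution → 0.621 μm/a
  chloride contribution → 1.279 μm/a
  ⇒ r_corr(zinc) = 1.9 μm/a
  mass loss = 1.9 μm/a × 7.14 g/cm³ = 13.57 g·m⁻²·a⁻¹
copper: f(T) = -0.080·(T−10) [T>10 °C] = -1.3680
  sulphur-dioxide contribution → 0.5096 μm/a
  chloride contribution → 1.921 μm/a
  total first-year rate 2.43 μm/a
  mass loss = 2.43 μm/a × 8.96 g/cm³ = 21.78 g·m⁻²·a⁻¹
Ordering by g·m⁻²·a⁻¹: copper (21.8) > zinc (13.6)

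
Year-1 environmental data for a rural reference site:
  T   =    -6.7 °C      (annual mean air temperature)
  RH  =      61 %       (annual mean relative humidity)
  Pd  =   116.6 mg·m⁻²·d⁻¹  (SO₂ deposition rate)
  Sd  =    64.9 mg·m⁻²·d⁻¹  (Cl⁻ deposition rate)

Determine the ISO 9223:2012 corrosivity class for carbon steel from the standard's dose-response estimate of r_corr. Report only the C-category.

C2

carbon steel: T≤10 °C ⇒ hinge +0.150·(-6.7−10) = -2.5050
  sulphur-dioxide contribution → 5.816 μm/a
  chloride contribution → 7.763 μm/a
  total first-year rate 13.58 μm/a
Category bounds: 1.3…25 μm/a bracket r_corr ⇒ C2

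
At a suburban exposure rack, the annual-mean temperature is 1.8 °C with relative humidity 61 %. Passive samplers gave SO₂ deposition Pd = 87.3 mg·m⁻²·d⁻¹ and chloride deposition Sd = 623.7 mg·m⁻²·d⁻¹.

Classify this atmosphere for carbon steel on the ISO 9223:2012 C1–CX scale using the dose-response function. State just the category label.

C4

carbon steel: f(T) = +0.150·(T−10) [T≤10 °C] = -1.2300
  SO₂ term: 1.77·87.3^0.52·exp(0.02·61-1.2300) = 17.9
  Sd branch = 0.102·Sd^0.62·e^(0.033·RH+0.04·T) = 44.36 μm/a
  r_corr = 17.9 + 44.36 = 62.26 μm/a
ISO 9223 Table 2 (carbon steel): 50 < 62.3 ≤ 80 μm/a ⇒ C4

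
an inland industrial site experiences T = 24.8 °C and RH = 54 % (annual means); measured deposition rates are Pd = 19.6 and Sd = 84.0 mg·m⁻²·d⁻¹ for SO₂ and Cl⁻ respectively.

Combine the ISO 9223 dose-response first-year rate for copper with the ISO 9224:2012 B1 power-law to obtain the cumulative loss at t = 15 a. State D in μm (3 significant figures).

copper: T>10 °C ⇒ hinge -0.080·(24.8−10) = -1.1840
  Pd branch = 0.0053·Pd^0.26·e^(0.059·RH+f) = 0.08506 μm/a
  Sd branch = 0.01025·Sd^0.27·e^(0.036·RH+0.049·T) = 0.7986 μm/a
  r_corr = 0.08506 + 0.7986 = 0.8836 μm/a
ISO 9224: D(t) = r_corr · t^b with b = 0.667 (copper, B1)
  D(15) = 0.8836 × 15^0.667 = 0.8836 × 6.088 = 5.379 μm

D(15) = 5.38 μm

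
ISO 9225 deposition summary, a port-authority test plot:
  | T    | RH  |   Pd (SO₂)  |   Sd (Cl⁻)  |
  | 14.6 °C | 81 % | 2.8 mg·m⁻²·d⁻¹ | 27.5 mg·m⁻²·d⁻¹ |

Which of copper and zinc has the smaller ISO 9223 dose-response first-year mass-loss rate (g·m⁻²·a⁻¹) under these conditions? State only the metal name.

copper: temperature factor f = -0.080·(4.6) = -0.3680
  SO₂ term: 0.0053·2.8^0.26·exp(0.059·81-0.3680) = 0.5704
  Sd branch = 0.01025·Sd^0.27·e^(0.036·RH+0.049·T) = 0.9472 μm/a
  sum: 0.5704 + 0.9472 → r_corr = 1.518 μm/a
  mass loss = 1.518 μm/a × 8.96 g/cm³ = 13.6 g·m⁻²·a⁻¹
zinc: T>10 °C ⇒ hinge -0.071·(14.6−10) = -0.3266
  SO₂ term: 0.0129·2.8^0.44·exp(0.046·81-0.3266) = 0.6077
  Sd branch = 0.0175·Sd^0.57·e^(0.008·RH+0.085·T) = 0.7653 μm/a
  r_corr = 0.6077 + 0.7653 = 1.373 μm/a
  mass loss = 1.373 μm/a × 7.14 g/cm³ = 9.803 g·m⁻²·a⁻¹
Ordering by g·m⁻²·a⁻¹: copper (13.6) > zinc (9.8)

zinc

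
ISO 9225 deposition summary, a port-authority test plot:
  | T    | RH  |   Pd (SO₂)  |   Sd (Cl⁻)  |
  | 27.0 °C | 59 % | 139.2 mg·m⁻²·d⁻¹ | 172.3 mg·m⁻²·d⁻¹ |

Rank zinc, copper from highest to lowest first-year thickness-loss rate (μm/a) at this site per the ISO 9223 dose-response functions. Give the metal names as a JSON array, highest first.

zinc: temperature factor f = -0.071·(17.0) = -1.2070
  sulphur-dioxide contribution → 0.5108 μm/a
  chloride contribution → 5.241 μm/a
  ⇒ r_corr(zinc) = 5.752 μm/a
copper: temperature factor f = -0.080·(17.0) = -1.3600
  sulphur-dioxide contribution → 0.1595 μm/a
  chloride contribution → 1.293 μm/a
  total first-year rate 1.452 μm/a
Ordering by μm/a: zinc (5.75) > copper (1.45)

["zinc", "copper"]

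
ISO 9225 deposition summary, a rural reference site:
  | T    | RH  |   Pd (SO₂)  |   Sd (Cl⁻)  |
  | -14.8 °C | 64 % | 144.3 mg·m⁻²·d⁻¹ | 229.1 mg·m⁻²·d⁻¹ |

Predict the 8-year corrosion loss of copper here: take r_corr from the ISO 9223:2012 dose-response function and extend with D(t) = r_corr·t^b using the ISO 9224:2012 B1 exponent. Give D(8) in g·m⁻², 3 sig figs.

D(8) = 9.06 g·m⁻²

copper: temperature factor f = +0.126·(-24.8) = -3.1248
  sulphur-dioxide contribution → 0.03703 μm/a
  chloride contribution → 0.2156 μm/a
  ⇒ r_corr(copper) = 0.2526 μm/a
Power-law: D(8) = r_corr · 8^0.667
  D(8) = 0.2526 × 8^0.667 = 0.2526 × 4.003 = 1.011 μm
  Mass loss = 1.011 μm × 8.96 g/cm³ = 9.059 g·m⁻²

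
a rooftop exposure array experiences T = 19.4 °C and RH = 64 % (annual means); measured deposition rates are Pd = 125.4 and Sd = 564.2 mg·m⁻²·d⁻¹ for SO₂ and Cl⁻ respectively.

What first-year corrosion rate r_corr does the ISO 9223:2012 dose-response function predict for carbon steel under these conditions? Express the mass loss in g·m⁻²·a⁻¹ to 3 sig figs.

r_corr = 1.10e+03 g·m⁻²·a⁻¹

carbon steel: f(T) = -0.054·(T−10) [T>10 °C] = -0.5076
  Pd branch = 1.77·Pd^0.52·e^(0.02·RH+f) = 47.26 μm/a
  Sd branch = 0.102·Sd^0.62·e^(0.033·RH+0.04·T) = 93.05 μm/a
  r_corr = 47.26 + 93.05 = 140.3 μm/a
Convert to mass loss: 140.3 μm/a × 7.85 g/cm³ = 1101 g·m⁻²·a⁻¹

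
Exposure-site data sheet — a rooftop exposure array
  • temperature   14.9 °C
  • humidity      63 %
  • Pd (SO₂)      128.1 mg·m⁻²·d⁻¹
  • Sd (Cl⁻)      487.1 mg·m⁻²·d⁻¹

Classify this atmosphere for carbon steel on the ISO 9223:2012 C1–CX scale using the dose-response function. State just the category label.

carbon steel: temperature factor f = -0.054·(4.9) = -0.2646
  sulphur-dioxide contribution → 59.73 μm/a
  chloride contribution → 68.65 μm/a
  ⇒ r_corr(carbon steel) = 128.4 μm/a
ISO 9223 Table 2 (carbon steel): 80 < 128 ≤ 200 μm/a ⇒ C5

C5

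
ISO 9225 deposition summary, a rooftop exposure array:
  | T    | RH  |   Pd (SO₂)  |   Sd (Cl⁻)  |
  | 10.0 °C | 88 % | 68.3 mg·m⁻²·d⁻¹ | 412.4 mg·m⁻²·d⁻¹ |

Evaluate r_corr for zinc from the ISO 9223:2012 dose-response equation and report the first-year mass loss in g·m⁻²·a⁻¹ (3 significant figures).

r_corr = 52.1 g·m⁻²·a⁻¹

zinc: T≤10 °C ⇒ hinge +0.038·(10.0−10) = +0.0000
  sulphur-dioxide contribution → 4.74 μm/a
  chloride contribution → 2.562 μm/a
  ⇒ r_corr(zinc) = 7.302 μm/a
Convert to mass loss: 7.302 μm/a × 7.14 g/cm³ = 52.14 g·m⁻²·a⁻¹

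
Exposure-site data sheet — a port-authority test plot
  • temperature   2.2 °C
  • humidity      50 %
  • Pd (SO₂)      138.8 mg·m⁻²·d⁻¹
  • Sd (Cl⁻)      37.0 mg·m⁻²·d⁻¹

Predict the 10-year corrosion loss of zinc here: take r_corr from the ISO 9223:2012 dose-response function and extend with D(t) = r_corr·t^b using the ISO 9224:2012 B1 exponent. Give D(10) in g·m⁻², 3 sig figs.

zinc: f(T) = +0.038·(T−10) [T≤10 °C] = -0.2964
  sulphur-dioxide contribution → 0.8383 μm/a
  chloride contribution → 0.2465 μm/a
  ⇒ r_corr(zinc) = 1.085 μm/a
Long-term exponent b (ISO 9224 Table 2, B1) = 0.813
  D(10) = 1.085 × 10^0.813 = 1.085 × 6.501 = 7.053 μm
  Mass loss = 7.053 μm × 7.14 g/cm³ = 50.36 g·m⁻²

D(10) = 50.4 g·m⁻²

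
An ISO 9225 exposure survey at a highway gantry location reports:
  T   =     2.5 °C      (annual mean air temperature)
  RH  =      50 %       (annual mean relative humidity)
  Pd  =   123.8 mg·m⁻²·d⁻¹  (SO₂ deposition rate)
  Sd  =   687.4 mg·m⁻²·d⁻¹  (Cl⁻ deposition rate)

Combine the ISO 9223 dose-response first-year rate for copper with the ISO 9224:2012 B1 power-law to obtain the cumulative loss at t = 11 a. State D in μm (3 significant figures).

D(11) = 2.71 μm

copper: temperature factor f = +0.126·(-7.5) = -0.9450
  sulphur-dioxide contribution → 0.1378 μm/a
  chloride contribution → 0.409 μm/a
  total first-year rate 0.5467 μm/a
ISO 9224: D(t) = r_corr · t^b with b = 0.667 (copper, B1)
  D(11) = 0.5467 × 11^0.667 = 0.5467 × 4.95 = 2.706 μm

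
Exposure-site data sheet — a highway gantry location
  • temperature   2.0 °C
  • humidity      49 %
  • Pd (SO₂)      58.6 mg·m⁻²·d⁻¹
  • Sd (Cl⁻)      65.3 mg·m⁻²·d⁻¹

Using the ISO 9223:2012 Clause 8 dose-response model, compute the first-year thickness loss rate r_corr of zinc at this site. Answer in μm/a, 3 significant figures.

r_corr = 0.876 μm/a

zinc: f(T) = +0.038·(T−10) [T≤10 °C] = -0.3040
  sulphur-dioxide contribution → 0.5437 μm/a
  chloride contribution → 0.3324 μm/a
  total first-year rate 0.876 μm/a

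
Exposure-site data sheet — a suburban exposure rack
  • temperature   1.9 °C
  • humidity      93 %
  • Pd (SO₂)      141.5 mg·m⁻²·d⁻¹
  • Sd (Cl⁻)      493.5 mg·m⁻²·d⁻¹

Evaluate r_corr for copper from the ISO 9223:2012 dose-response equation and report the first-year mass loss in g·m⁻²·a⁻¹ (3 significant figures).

copper: temperature factor f = +0.126·(-8.1) = -1.0206
  sulphur-dioxide contribution → 1.672 μm/a
  chloride contribution → 1.708 μm/a
  ⇒ r_corr(copper) = 3.379 μm/a
Convert to mass loss: 3.379 μm/a × 8.96 g/cm³ = 30.28 g·m⁻²·a⁻¹

r_corr = 30.3 g·m⁻²·a⁻¹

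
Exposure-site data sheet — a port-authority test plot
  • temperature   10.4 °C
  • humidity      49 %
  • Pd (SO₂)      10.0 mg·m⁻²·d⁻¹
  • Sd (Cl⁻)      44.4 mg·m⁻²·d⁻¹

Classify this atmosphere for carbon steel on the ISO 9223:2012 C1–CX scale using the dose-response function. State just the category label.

carbon steel: temperature factor f = -0.054·(0.4) = -0.0216
  Pd branch = 1.77·Pd^0.52·e^(0.02·RH+f) = 15.28 μm/a
  Cl⁻ term: 0.102·44.4^0.62·exp(0.033·49+0.04·10.4) = 8.183
  r_corr = 15.28 + 8.183 = 23.47 μm/a
Category bounds: 1.3…25 μm/a bracket r_corr ⇒ C2

C2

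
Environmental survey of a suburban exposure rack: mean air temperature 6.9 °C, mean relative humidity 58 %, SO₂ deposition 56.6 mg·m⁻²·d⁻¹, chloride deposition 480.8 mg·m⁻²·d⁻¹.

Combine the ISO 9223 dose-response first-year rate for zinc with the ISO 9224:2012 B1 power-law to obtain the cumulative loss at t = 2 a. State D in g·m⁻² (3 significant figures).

zinc: T≤10 °C ⇒ hinge +0.038·(6.9−10) = -0.1178
  SO₂ term: 0.0129·56.6^0.44·exp(0.046·58-0.1178) = 0.9758
  Sd branch = 0.0175·Sd^0.57·e^(0.008·RH+0.085·T) = 1.69 μm/a
  sum: 0.9758 + 1.69 → r_corr = 2.666 μm/a
ISO 9224: D(t) = r_corr · t^b with b = 0.813 (zinc, B1)
  D(2) = 2.666 × 2^0.813 = 2.666 × 1.757 = 4.684 μm
  Mass loss = 4.684 μm × 7.14 g/cm³ = 33.44 g·m⁻²

D(2) = 33.4 g·m⁻²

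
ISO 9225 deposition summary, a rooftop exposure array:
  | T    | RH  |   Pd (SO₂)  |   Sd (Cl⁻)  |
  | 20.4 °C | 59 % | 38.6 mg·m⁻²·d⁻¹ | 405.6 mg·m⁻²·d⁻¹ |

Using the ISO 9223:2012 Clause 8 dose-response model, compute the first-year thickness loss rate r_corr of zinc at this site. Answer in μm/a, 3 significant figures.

zinc: f(T) = -0.071·(T−10) [T>10 °C] = -0.7384
  SO₂ term: 0.0129·38.6^0.44·exp(0.046·59-0.7384) = 0.4642
  Sd branch = 0.0175·Sd^0.57·e^(0.008·RH+0.085·T) = 4.872 μm/a
  sum: 0.4642 + 4.872 → r_corr = 5.336 μm/a

r_corr = 5.34 μm/a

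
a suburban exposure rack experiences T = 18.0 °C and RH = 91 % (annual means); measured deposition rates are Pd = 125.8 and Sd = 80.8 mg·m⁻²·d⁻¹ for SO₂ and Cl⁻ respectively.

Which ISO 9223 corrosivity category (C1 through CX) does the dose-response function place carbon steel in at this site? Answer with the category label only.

carbon steel: T>10 °C ⇒ hinge -0.054·(18.0−10) = -0.4320
  sulphur-dioxide contribution → 87.62 μm/a
  chloride contribution → 64.28 μm/a
  total first-year rate 151.9 μm/a
Category bounds: 80…200 μm/a bracket r_corr ⇒ C5

C5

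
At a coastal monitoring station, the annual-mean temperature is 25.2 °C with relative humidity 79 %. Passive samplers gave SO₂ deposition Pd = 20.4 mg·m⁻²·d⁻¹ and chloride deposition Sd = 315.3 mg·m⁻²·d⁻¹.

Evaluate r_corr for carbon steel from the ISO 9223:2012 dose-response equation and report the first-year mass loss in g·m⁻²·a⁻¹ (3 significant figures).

r_corr = 1.20e+03 g·m⁻²·a⁻¹

carbon steel: f(T) = -0.054·(T−10) [T>10 °C] = -0.8208
  SO₂ term: 1.77·20.4^0.52·exp(0.02·79-0.8208) = 18.14
  Sd branch = 0.102·Sd^0.62·e^(0.033·RH+0.04·T) = 134.2 μm/a
  sum: 18.14 + 134.2 → r_corr = 152.4 μm/a
Convert to mass loss: 152.4 μm/a × 7.85 g/cm³ = 1196 g·m⁻²·a⁻¹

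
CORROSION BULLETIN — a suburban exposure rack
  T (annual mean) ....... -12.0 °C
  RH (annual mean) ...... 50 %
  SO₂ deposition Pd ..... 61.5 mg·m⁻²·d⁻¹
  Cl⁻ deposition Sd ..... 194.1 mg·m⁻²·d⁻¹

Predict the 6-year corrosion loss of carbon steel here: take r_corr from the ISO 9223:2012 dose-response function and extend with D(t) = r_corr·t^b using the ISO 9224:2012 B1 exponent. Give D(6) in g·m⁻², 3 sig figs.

carbon steel: temperature factor f = +0.150·(-22.0) = -3.3000
  Pd branch = 1.77·Pd^0.52·e^(0.02·RH+f) = 1.511 μm/a
  Sd branch = 0.102·Sd^0.62·e^(0.033·RH+0.04·T) = 8.616 μm/a
  r_corr = 1.511 + 8.616 = 10.13 μm/a
Power-law: D(6) = r_corr · 6^0.523
  D(6) = 10.13 × 6^0.523 = 10.13 × 2.553 = 25.85 μm
  Mass loss = 25.85 μm × 7.85 g/cm³ = 202.9 g·m⁻²

D(6) = 203 g·m⁻²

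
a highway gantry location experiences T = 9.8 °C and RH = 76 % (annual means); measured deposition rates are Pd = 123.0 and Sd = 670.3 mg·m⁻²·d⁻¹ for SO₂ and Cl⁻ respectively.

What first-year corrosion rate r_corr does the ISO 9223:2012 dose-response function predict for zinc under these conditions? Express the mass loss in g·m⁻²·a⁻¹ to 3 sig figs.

r_corr = 46.6 g·m⁻²·a⁻¹

zinc: f(T) = +0.038·(T−10) [T≤10 °C] = -0.0076
  sulphur-dioxide contribution → 3.509 μm/a
  chloride contribution → 3.019 μm/a
  total first-year rate 6.527 μm/a
Convert to mass loss: 6.527 μm/a × 7.14 g/cm³ = 46.61 g·m⁻²·a⁻¹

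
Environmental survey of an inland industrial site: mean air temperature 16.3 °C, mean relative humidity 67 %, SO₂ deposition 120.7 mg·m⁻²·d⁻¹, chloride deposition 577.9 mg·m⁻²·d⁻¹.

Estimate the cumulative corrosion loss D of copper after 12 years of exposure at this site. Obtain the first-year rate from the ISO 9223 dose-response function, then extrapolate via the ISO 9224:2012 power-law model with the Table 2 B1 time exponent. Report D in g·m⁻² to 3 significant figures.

copper: temperature factor f = -0.080·(6.3) = -0.5040
  sulphur-dioxide contribution → 0.58 μm/a
  chloride contribution → 1.415 μm/a
  ⇒ r_corr(copper) = 1.995 μm/a
ISO 9224: D(t) = r_corr · t^b with b = 0.667 (copper, B1)
  D(12) = 1.995 × 12^0.667 = 1.995 × 5.246 = 10.47 μm
  Mass loss = 10.47 μm × 8.96 g/cm³ = 93.78 g·m⁻²

D(12) = 93.8 g·m⁻²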